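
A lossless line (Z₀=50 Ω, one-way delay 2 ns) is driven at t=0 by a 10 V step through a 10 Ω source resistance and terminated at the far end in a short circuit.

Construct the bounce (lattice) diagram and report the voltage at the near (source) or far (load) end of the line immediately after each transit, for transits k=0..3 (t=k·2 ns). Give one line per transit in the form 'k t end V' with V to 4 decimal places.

0 0 source 8.3333
1 2 load 0.0000
2 4 source 5.5556
3 6 load 0.0000

Γ_L=-1.000000, Γ_S=-0.666667; launch V₁=10·50/60=8.333333
k=0 src: V=8.3333
k=1 load: inc=8.333333, refl=8.333333·-1.000000=-8.3333; V=0.000000+8.333333+-8.333333=0.0000
k=2 src: inc=-8.333333, refl=-8.333333·-0.666667=5.5556; V=8.333333+-8.333333+5.555556=5.5556
k=3 load: inc=5.555556, refl=5.555556·-1.000000=-5.5556; V=0.000000+5.555556+-5.555556=0.0000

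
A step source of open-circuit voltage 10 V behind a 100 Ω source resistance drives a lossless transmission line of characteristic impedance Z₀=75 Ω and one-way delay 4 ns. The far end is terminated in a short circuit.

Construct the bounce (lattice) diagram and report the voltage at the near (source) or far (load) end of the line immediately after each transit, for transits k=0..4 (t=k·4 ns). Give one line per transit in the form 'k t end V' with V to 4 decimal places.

Γ_L=-1.000000, Γ_S=0.142857; launch V₁=10·75/175=4.285714
k=0 src: V=4.2857
k=1 load: inc=4.285714, refl=4.285714·-1.000000=-4.2857; V=0.000000+4.285714+-4.285714=0.0000
k=2 src: inc=-4.285714, refl=-4.285714·0.142857=-0.6122; V=4.285714+-4.285714+-0.612245=-0.6122
k=3 load: inc=-0.612245, refl=-0.612245·-1.000000=0.6122; V=0.000000+-0.612245+0.612245=0.0000
k=4 src: inc=0.612245, refl=0.612245·0.142857=0.0875; V=-0.612245+0.612245+0.087464=0.0875

0 0 source 4.2857
1 4 load 0.0000
2 8 source -0.6122
3 12 load 0.0000
4 16 source 0.0875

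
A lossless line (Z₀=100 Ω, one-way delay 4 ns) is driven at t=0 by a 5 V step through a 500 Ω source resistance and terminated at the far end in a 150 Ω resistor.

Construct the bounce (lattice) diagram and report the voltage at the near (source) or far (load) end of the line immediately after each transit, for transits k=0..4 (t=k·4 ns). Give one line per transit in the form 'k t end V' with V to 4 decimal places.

0 0 source 0.8333
1 4 load 1.0000
2 8 source 1.1111
3 12 load 1.1333
4 16 source 1.1481

Γ_L=0.200000, Γ_S=0.666667; launch V₁=5·100/600=0.833333
k=0 src: V=0.8333
k=1 load: inc=0.833333, refl=0.833333·0.200000=0.1667; V=0.000000+0.833333+0.166667=1.0000
k=2 src: inc=0.166667, refl=0.166667·0.666667=0.1111; V=0.833333+0.166667+0.111111=1.1111
k=3 load: inc=0.111111, refl=0.111111·0.200000=0.0222; V=1.000000+0.111111+0.022222=1.1333
k=4 src: inc=0.022222, refl=0.022222·0.666667=0.0148; V=1.111111+0.022222+0.014815=1.1481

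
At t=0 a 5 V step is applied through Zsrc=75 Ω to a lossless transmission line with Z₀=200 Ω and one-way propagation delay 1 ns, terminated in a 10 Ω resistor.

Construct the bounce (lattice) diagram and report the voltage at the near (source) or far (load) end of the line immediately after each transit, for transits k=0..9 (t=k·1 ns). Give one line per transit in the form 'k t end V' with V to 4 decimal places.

0 0 source 3.6364
1 1 load 0.3463
2 2 source 1.8418
3 3 load 0.4887
4 4 source 1.1038
5 5 load 0.5473
6 6 source 0.8003
7 7 load 0.5714
8 8 source 0.6754
9 9 load 0.5813

Γ_L=-0.904762, Γ_S=-0.454545; launch V₁=5·200/275=3.636364
k=0 src: V=3.6364
k=1 load: inc=3.636364, refl=3.636364·-0.904762=-3.2900; V=0.000000+3.636364+-3.290043=0.3463
k=2 src: inc=-3.290043, refl=-3.290043·-0.454545=1.4955; V=3.636364+-3.290043+1.495474=1.8418
k=3 load: inc=1.495474, refl=1.495474·-0.904762=-1.3530; V=0.346320+1.495474+-1.353048=0.4887
k=4 src: inc=-1.353048, refl=-1.353048·-0.454545=0.6150; V=1.841795+-1.353048+0.615022=1.1038
k=5 load: inc=0.615022, refl=0.615022·-0.904762=-0.5564; V=0.488746+0.615022+-0.556448=0.5473
k=6 src: inc=-0.556448, refl=-0.556448·-0.454545=0.2529; V=1.103768+-0.556448+0.252931=0.8003
k=7 load: inc=0.252931, refl=0.252931·-0.904762=-0.2288; V=0.547320+0.252931+-0.228842=0.5714
k=8 src: inc=-0.228842, refl=-0.228842·-0.454545=0.1040; V=0.800251+-0.228842+0.104019=0.6754
k=9 load: inc=0.104019, refl=0.104019·-0.904762=-0.0941; V=0.571409+0.104019+-0.094113=0.5813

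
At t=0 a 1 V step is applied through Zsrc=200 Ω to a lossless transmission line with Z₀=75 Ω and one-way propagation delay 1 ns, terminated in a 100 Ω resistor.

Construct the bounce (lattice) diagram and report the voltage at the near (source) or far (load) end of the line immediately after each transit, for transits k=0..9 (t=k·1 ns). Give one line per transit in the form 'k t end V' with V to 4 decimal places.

Γ_L=0.142857, Γ_S=0.454545; launch V₁=1·75/275=0.272727
k=0 src: V=0.2727
k=1 load: inc=0.272727, refl=0.272727·0.142857=0.0390; V=0.000000+0.272727+0.038961=0.3117
k=2 src: inc=0.038961, refl=0.038961·0.454545=0.0177; V=0.272727+0.038961+0.017710=0.3294
k=3 load: inc=0.017710, refl=0.017710·0.142857=0.0025; V=0.311688+0.017710+0.002530=0.3319
k=4 src: inc=0.002530, refl=0.002530·0.454545=0.0011; V=0.329398+0.002530+0.001150=0.3331
k=5 load: inc=0.001150, refl=0.001150·0.142857=0.0002; V=0.331928+0.001150+0.000164=0.3332
k=6 src: inc=0.000164, refl=0.000164·0.454545=0.0001; V=0.333078+0.000164+0.000075=0.3333
k=7 load: inc=0.000075, refl=0.000075·0.142857=0.0000; V=0.333242+0.000075+0.000011=0.3333
k=8 src: inc=0.000011, refl=0.000011·0.454545=0.0000; V=0.333317+0.000011+0.000005=0.3333
k=9 load: inc=0.000005, refl=0.000005·0.142857=0.0000; V=0.333327+0.000005+0.000001=0.3333

0 0 source 0.2727
1 1 load 0.3117
2 2 source 0.3294
3 3 load 0.3319
4 4 source 0.3331
5 5 load 0.3332
6 6 source 0.3333
7 7 load 0.3333
8 8 source 0.3333
9 9 load 0.3333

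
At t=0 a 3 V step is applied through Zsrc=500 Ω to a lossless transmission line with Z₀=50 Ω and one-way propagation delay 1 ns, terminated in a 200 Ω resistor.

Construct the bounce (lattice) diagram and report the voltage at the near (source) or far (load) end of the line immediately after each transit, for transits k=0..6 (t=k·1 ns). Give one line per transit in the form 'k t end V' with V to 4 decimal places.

0 0 source 0.2727
1 1 load 0.4364
2 2 source 0.5702
3 3 load 0.6506
4 4 source 0.7163
5 5 load 0.7557
6 6 source 0.7880

Γ_L=0.600000, Γ_S=0.818182; launch V₁=3·50/550=0.272727
k=0 src: V=0.2727
k=1 load: inc=0.272727, refl=0.272727·0.600000=0.1636; V=0.000000+0.272727+0.163636=0.4364
k=2 src: inc=0.163636, refl=0.163636·0.818182=0.1339; V=0.272727+0.163636+0.133884=0.5702
k=3 load: inc=0.133884, refl=0.133884·0.600000=0.0803; V=0.436364+0.133884+0.080331=0.6506
k=4 src: inc=0.080331, refl=0.080331·0.818182=0.0657; V=0.570248+0.080331+0.065725=0.7163
k=5 load: inc=0.065725, refl=0.065725·0.600000=0.0394; V=0.650579+0.065725+0.039435=0.7557
k=6 src: inc=0.039435, refl=0.039435·0.818182=0.0323; V=0.716304+0.039435+0.032265=0.7880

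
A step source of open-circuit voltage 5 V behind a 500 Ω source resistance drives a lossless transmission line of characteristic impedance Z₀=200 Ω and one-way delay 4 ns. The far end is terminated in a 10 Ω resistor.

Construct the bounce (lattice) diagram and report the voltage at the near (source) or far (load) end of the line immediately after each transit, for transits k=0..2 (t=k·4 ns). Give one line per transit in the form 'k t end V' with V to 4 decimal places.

Γ_L=-0.904762, Γ_S=0.428571; launch V₁=5·200/700=1.428571
k=0 src: V=1.4286
k=1 load: inc=1.428571, refl=1.428571·-0.904762=-1.2925; V=0.000000+1.428571+-1.292517=0.1361
k=2 src: inc=-1.292517, refl=-1.292517·0.428571=-0.5539; V=1.428571+-1.292517+-0.553936=-0.4179

0 0 source 1.4286
1 4 load 0.1361
2 8 source -0.4179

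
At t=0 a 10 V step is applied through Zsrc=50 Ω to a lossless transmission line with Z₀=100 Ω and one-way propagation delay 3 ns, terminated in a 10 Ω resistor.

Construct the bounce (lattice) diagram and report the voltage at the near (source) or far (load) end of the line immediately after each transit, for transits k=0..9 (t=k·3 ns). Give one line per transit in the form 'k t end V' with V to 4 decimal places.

0 0 source 6.6667
1 3 load 1.2121
2 6 source 3.0303
3 9 load 1.5427
4 12 source 2.0386
5 15 load 1.6329
6 18 source 1.7681
7 21 load 1.6574
8 24 source 1.6943
9 27 load 1.6642

Γ_L=-0.818182, Γ_S=-0.333333; launch V₁=10·100/150=6.666667
k=0 src: V=6.6667
k=1 load: inc=6.666667, refl=6.666667·-0.818182=-5.4545; V=0.000000+6.666667+-5.454545=1.2121
k=2 src: inc=-5.454545, refl=-5.454545·-0.333333=1.8182; V=6.666667+-5.454545+1.818182=3.0303
k=3 load: inc=1.818182, refl=1.818182·-0.818182=-1.4876; V=1.212121+1.818182+-1.487603=1.5427
k=4 src: inc=-1.487603, refl=-1.487603·-0.333333=0.4959; V=3.030303+-1.487603+0.495868=2.0386
k=5 load: inc=0.495868, refl=0.495868·-0.818182=-0.4057; V=1.542700+0.495868+-0.405710=1.6329
k=6 src: inc=-0.405710, refl=-0.405710·-0.333333=0.1352; V=2.038567+-0.405710+0.135237=1.7681
k=7 load: inc=0.135237, refl=0.135237·-0.818182=-0.1106; V=1.632858+0.135237+-0.110648=1.6574
k=8 src: inc=-0.110648, refl=-0.110648·-0.333333=0.0369; V=1.768094+-0.110648+0.036883=1.6943
k=9 load: inc=0.036883, refl=0.036883·-0.818182=-0.0302; V=1.657446+0.036883+-0.030177=1.6642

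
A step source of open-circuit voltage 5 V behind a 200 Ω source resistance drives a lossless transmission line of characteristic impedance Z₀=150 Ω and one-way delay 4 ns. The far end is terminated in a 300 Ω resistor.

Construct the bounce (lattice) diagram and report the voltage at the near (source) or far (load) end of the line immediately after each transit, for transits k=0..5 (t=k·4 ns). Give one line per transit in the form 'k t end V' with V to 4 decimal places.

0 0 source 2.1429
1 4 load 2.8571
2 8 source 2.9592
3 12 load 2.9932
4 16 source 2.9981
5 20 load 2.9997

Γ_L=0.333333, Γ_S=0.142857; launch V₁=5·150/350=2.142857
k=0 src: V=2.1429
k=1 load: inc=2.142857, refl=2.142857·0.333333=0.7143; V=0.000000+2.142857+0.714286=2.8571
k=2 src: inc=0.714286, refl=0.714286·0.142857=0.1020; V=2.142857+0.714286+0.102041=2.9592
k=3 load: inc=0.102041, refl=0.102041·0.333333=0.0340; V=2.857143+0.102041+0.034014=2.9932
k=4 src: inc=0.034014, refl=0.034014·0.142857=0.0049; V=2.959184+0.034014+0.004859=2.9981
k=5 load: inc=0.004859, refl=0.004859·0.333333=0.0016; V=2.993197+0.004859+0.001620=2.9997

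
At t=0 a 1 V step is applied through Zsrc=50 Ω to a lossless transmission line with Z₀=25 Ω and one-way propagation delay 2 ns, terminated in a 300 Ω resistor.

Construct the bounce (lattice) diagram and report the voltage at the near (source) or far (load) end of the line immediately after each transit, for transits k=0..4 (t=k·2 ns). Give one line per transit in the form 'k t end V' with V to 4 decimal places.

Γ_L=0.846154, Γ_S=0.333333; launch V₁=1·25/75=0.333333
k=0 src: V=0.3333
k=1 load: inc=0.333333, refl=0.333333·0.846154=0.2821; V=0.000000+0.333333+0.282051=0.6154
k=2 src: inc=0.282051, refl=0.282051·0.333333=0.0940; V=0.333333+0.282051+0.094017=0.7094
k=3 load: inc=0.094017, refl=0.094017·0.846154=0.0796; V=0.615385+0.094017+0.079553=0.7890
k=4 src: inc=0.079553, refl=0.079553·0.333333=0.0265; V=0.709402+0.079553+0.026518=0.8155

0 0 source 0.3333
1 2 load 0.6154
2 4 source 0.7094
3 6 load 0.7890
4 8 source 0.8155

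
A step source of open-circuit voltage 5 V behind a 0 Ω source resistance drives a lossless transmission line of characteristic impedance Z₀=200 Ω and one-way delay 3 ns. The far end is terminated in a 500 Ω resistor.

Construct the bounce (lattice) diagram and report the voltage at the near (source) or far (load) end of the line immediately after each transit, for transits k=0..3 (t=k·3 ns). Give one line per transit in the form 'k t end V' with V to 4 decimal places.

Γ_L=0.428571, Γ_S=-1.000000; launch V₁=5·200/200=5.000000
k=0 src: V=5.0000
k=1 load: inc=5.000000, refl=5.000000·0.428571=2.1429; V=0.000000+5.000000+2.142857=7.1429
k=2 src: inc=2.142857, refl=2.142857·-1.000000=-2.1429; V=5.000000+2.142857+-2.142857=5.0000
k=3 load: inc=-2.142857, refl=-2.142857·0.428571=-0.9184; V=7.142857+-2.142857+-0.918367=4.0816

0 0 source 5.0000
1 3 load 7.1429
2 6 source 5.0000
3 9 load 4.0816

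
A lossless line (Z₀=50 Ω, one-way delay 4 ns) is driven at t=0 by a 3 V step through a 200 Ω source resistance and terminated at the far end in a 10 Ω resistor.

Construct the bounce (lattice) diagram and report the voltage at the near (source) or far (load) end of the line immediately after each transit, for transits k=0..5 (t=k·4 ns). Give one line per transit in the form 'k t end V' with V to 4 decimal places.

0 0 source 0.6000
1 4 load 0.2000
2 8 source -0.0400
3 12 load 0.1200
4 16 source 0.2160
5 20 load 0.1520

Γ_L=-0.666667, Γ_S=0.600000; launch V₁=3·50/250=0.600000
k=0 src: V=0.6000
k=1 load: inc=0.600000, refl=0.600000·-0.666667=-0.4000; V=0.000000+0.600000+-0.400000=0.2000
k=2 src: inc=-0.400000, refl=-0.400000·0.600000=-0.2400; V=0.600000+-0.400000+-0.240000=-0.0400
k=3 load: inc=-0.240000, refl=-0.240000·-0.666667=0.1600; V=0.200000+-0.240000+0.160000=0.1200
k=4 src: inc=0.160000, refl=0.160000·0.600000=0.0960; V=-0.040000+0.160000+0.096000=0.2160
k=5 load: inc=0.096000, refl=0.096000·-0.666667=-0.0640; V=0.120000+0.096000+-0.064000=0.1520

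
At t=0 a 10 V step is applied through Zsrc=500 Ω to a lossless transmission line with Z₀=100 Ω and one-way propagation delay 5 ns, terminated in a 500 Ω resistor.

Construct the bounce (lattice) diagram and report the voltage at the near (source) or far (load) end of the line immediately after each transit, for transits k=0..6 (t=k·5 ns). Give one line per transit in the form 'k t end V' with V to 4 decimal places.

0 0 source 1.6667
1 5 load 2.7778
2 10 source 3.5185
3 15 load 4.0123
4 20 source 4.3416
5 25 load 4.5610
6 30 source 4.7074

Γ_L=0.666667, Γ_S=0.666667; launch V₁=10·100/600=1.666667
k=0 src: V=1.6667
k=1 load: inc=1.666667, refl=1.666667·0.666667=1.1111; V=0.000000+1.666667+1.111111=2.7778
k=2 src: inc=1.111111, refl=1.111111·0.666667=0.7407; V=1.666667+1.111111+0.740741=3.5185
k=3 load: inc=0.740741, refl=0.740741·0.666667=0.4938; V=2.777778+0.740741+0.493827=4.0123
k=4 src: inc=0.493827, refl=0.493827·0.666667=0.3292; V=3.518519+0.493827+0.329218=4.3416
k=5 load: inc=0.329218, refl=0.329218·0.666667=0.2195; V=4.012346+0.329218+0.219479=4.5610
k=6 src: inc=0.219479, refl=0.219479·0.666667=0.1463; V=4.341564+0.219479+0.146319=4.7074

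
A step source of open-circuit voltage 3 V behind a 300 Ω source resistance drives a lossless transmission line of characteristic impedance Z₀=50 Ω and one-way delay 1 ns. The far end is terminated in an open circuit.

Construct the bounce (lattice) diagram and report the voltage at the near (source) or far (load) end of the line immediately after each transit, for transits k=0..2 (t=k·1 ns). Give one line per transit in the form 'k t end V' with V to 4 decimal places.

Γ_L=1.000000, Γ_S=0.714286; launch V₁=3·50/350=0.428571
k=0 src: V=0.4286
k=1 load: inc=0.428571, refl=0.428571·1.000000=0.4286; V=0.000000+0.428571+0.428571=0.8571
k=2 src: inc=0.428571, refl=0.428571·0.714286=0.3061; V=0.428571+0.428571+0.306122=1.1633

0 0 source 0.4286
1 1 load 0.8571
2 2 source 1.1633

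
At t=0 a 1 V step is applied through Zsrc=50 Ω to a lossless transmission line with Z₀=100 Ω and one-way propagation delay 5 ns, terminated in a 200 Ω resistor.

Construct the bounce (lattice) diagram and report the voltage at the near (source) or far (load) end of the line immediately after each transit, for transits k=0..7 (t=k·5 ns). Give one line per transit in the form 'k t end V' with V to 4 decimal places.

0 0 source 0.6667
1 5 load 0.8889
2 10 source 0.8148
3 15 load 0.7901
4 20 source 0.7984
5 25 load 0.8011
6 30 source 0.8002
7 35 load 0.7999

Γ_L=0.333333, Γ_S=-0.333333; launch V₁=1·100/150=0.666667
k=0 src: V=0.6667
k=1 load: inc=0.666667, refl=0.666667·0.333333=0.2222; V=0.000000+0.666667+0.222222=0.8889
k=2 src: inc=0.222222, refl=0.222222·-0.333333=-0.0741; V=0.666667+0.222222+-0.074074=0.8148
k=3 load: inc=-0.074074, refl=-0.074074·0.333333=-0.0247; V=0.888889+-0.074074+-0.024691=0.7901
k=4 src: inc=-0.024691, refl=-0.024691·-0.333333=0.0082; V=0.814815+-0.024691+0.008230=0.7984
k=5 load: inc=0.008230, refl=0.008230·0.333333=0.0027; V=0.790123+0.008230+0.002743=0.8011
k=6 src: inc=0.002743, refl=0.002743·-0.333333=-0.0009; V=0.798354+0.002743+-0.000914=0.8002
k=7 load: inc=-0.000914, refl=-0.000914·0.333333=-0.0003; V=0.801097+-0.000914+-0.000305=0.7999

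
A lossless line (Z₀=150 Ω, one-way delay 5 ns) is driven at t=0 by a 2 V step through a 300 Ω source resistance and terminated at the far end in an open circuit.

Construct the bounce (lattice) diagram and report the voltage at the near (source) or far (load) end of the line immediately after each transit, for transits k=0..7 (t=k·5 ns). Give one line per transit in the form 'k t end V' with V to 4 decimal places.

Γ_L=1.000000, Γ_S=0.333333; launch V₁=2·150/450=0.666667
k=0 src: V=0.6667
k=1 load: inc=0.666667, refl=0.666667·1.000000=0.6667; V=0.000000+0.666667+0.666667=1.3333
k=2 src: inc=0.666667, refl=0.666667·0.333333=0.2222; V=0.666667+0.666667+0.222222=1.5556
k=3 load: inc=0.222222, refl=0.222222·1.000000=0.2222; V=1.333333+0.222222+0.222222=1.7778
k=4 src: inc=0.222222, refl=0.222222·0.333333=0.0741; V=1.555556+0.222222+0.074074=1.8519
k=5 load: inc=0.074074, refl=0.074074·1.000000=0.0741; V=1.777778+0.074074+0.074074=1.9259
k=6 src: inc=0.074074, refl=0.074074·0.333333=0.0247; V=1.851852+0.074074+0.024691=1.9506
k=7 load: inc=0.024691, refl=0.024691·1.000000=0.0247; V=1.925926+0.024691+0.024691=1.9753

0 0 source 0.6667
1 5 load 1.3333
2 10 source 1.5556
3 15 load 1.7778
4 20 source 1.8519
5 25 load 1.9259
6 30 source 1.9506
7 35 load 1.9753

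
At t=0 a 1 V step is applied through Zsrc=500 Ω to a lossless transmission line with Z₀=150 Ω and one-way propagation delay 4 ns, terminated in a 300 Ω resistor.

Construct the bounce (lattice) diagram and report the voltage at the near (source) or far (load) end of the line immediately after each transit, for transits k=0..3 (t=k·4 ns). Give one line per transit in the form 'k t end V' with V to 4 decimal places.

Γ_L=0.333333, Γ_S=0.538462; launch V₁=1·150/650=0.230769
k=0 src: V=0.2308
k=1 load: inc=0.230769, refl=0.230769·0.333333=0.0769; V=0.000000+0.230769+0.076923=0.3077
k=2 src: inc=0.076923, refl=0.076923·0.538462=0.0414; V=0.230769+0.076923+0.041420=0.3491
k=3 load: inc=0.041420, refl=0.041420·0.333333=0.0138; V=0.307692+0.041420+0.013807=0.3629

0 0 source 0.2308
1 4 load 0.3077
2 8 source 0.3491
3 12 load 0.3629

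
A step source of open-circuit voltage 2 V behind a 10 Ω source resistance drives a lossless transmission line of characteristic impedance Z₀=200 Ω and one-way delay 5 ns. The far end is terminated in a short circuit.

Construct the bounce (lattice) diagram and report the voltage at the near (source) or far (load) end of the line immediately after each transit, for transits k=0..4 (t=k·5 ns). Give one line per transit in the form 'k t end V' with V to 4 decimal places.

0 0 source 1.9048
1 5 load 0.0000
2 10 source 1.7234
3 15 load 0.0000
4 20 source 1.5592

Γ_L=-1.000000, Γ_S=-0.904762; launch V₁=2·200/210=1.904762
k=0 src: V=1.9048
k=1 load: inc=1.904762, refl=1.904762·-1.000000=-1.9048; V=0.000000+1.904762+-1.904762=0.0000
k=2 src: inc=-1.904762, refl=-1.904762·-0.904762=1.7234; V=1.904762+-1.904762+1.723356=1.7234
k=3 load: inc=1.723356, refl=1.723356·-1.000000=-1.7234; V=0.000000+1.723356+-1.723356=0.0000
k=4 src: inc=-1.723356, refl=-1.723356·-0.904762=1.5592; V=1.723356+-1.723356+1.559227=1.5592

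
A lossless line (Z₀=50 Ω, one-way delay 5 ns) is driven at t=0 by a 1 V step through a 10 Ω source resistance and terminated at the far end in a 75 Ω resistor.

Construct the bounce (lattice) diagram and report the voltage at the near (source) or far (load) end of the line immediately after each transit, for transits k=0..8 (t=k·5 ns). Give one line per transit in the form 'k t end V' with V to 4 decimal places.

Γ_L=0.200000, Γ_S=-0.666667; launch V₁=1·50/60=0.833333
k=0 src: V=0.8333
k=1 load: inc=0.833333, refl=0.833333·0.200000=0.1667; V=0.000000+0.833333+0.166667=1.0000
k=2 src: inc=0.166667, refl=0.166667·-0.666667=-0.1111; V=0.833333+0.166667+-0.111111=0.8889
k=3 load: inc=-0.111111, refl=-0.111111·0.200000=-0.0222; V=1.000000+-0.111111+-0.022222=0.8667
k=4 src: inc=-0.022222, refl=-0.022222·-0.666667=0.0148; V=0.888889+-0.022222+0.014815=0.8815
k=5 load: inc=0.014815, refl=0.014815·0.200000=0.0030; V=0.866667+0.014815+0.002963=0.8844
k=6 src: inc=0.002963, refl=0.002963·-0.666667=-0.0020; V=0.881481+0.002963+-0.001975=0.8825
k=7 load: inc=-0.001975, refl=-0.001975·0.200000=-0.0004; V=0.884444+-0.001975+-0.000395=0.8821
k=8 src: inc=-0.000395, refl=-0.000395·-0.666667=0.0003; V=0.882469+-0.000395+0.000263=0.8823

0 0 source 0.8333
1 5 load 1.0000
2 10 source 0.8889
3 15 load 0.8667
4 20 source 0.8815
5 25 load 0.8844
6 30 source 0.8825
7 35 load 0.8821
8 40 source 0.8823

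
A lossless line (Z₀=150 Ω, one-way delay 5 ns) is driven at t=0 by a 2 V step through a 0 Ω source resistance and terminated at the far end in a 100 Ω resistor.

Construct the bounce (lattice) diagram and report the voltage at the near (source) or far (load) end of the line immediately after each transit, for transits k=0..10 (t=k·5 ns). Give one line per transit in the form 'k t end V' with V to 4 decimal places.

Γ_L=-0.200000, Γ_S=-1.000000; launch V₁=2·150/150=2.000000
k=0 src: V=2.0000
k=1 load: inc=2.000000, refl=2.000000·-0.200000=-0.4000; V=0.000000+2.000000+-0.400000=1.6000
k=2 src: inc=-0.400000, refl=-0.400000·-1.000000=0.4000; V=2.000000+-0.400000+0.400000=2.0000
k=3 load: inc=0.400000, refl=0.400000·-0.200000=-0.0800; V=1.600000+0.400000+-0.080000=1.9200
k=4 src: inc=-0.080000, refl=-0.080000·-1.000000=0.0800; V=2.000000+-0.080000+0.080000=2.0000
k=5 load: inc=0.080000, refl=0.080000·-0.200000=-0.0160; V=1.920000+0.080000+-0.016000=1.9840
k=6 src: inc=-0.016000, refl=-0.016000·-1.000000=0.0160; V=2.000000+-0.016000+0.016000=2.0000
k=7 load: inc=0.016000, refl=0.016000·-0.200000=-0.0032; V=1.984000+0.016000+-0.003200=1.9968
k=8 src: inc=-0.003200, refl=-0.003200·-1.000000=0.0032; V=2.000000+-0.003200+0.003200=2.0000
k=9 load: inc=0.003200, refl=0.003200·-0.200000=-0.0006; V=1.996800+0.003200+-0.000640=1.9994
k=10 src: inc=-0.000640, refl=-0.000640·-1.000000=0.0006; V=2.000000+-0.000640+0.000640=2.0000

0 0 source 2.0000
1 5 load 1.6000
2 10 source 2.0000
3 15 load 1.9200
4 20 source 2.0000
5 25 load 1.9840
6 30 source 2.0000
7 35 load 1.9968
8 40 source 2.0000
9 45 load 1.9994
10 50 source 2.0000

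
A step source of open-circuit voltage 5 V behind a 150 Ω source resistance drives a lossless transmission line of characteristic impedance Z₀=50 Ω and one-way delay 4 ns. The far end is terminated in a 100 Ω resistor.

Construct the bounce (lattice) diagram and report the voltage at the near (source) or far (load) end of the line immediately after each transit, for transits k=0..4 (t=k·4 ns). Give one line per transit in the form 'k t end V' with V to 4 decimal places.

0 0 source 1.2500
1 4 load 1.6667
2 8 source 1.8750
3 12 load 1.9444
4 16 source 1.9792

Γ_L=0.333333, Γ_S=0.500000; launch V₁=5·50/200=1.250000
k=0 src: V=1.2500
k=1 load: inc=1.250000, refl=1.250000·0.333333=0.4167; V=0.000000+1.250000+0.416667=1.6667
k=2 src: inc=0.416667, refl=0.416667·0.500000=0.2083; V=1.250000+0.416667+0.208333=1.8750
k=3 load: inc=0.208333, refl=0.208333·0.333333=0.0694; V=1.666667+0.208333+0.069444=1.9444
k=4 src: inc=0.069444, refl=0.069444·0.500000=0.0347; V=1.875000+0.069444+0.034722=1.9792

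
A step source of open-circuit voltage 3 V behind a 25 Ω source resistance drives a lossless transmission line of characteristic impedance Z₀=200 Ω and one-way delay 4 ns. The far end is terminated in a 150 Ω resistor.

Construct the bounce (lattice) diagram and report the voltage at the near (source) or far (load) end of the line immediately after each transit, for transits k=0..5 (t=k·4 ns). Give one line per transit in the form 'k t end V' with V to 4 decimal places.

0 0 source 2.6667
1 4 load 2.2857
2 8 source 2.5820
3 12 load 2.5397
4 16 source 2.5726
5 20 load 2.5679

Γ_L=-0.142857, Γ_S=-0.777778; launch V₁=3·200/225=2.666667
k=0 src: V=2.6667
k=1 load: inc=2.666667, refl=2.666667·-0.142857=-0.3810; V=0.000000+2.666667+-0.380952=2.2857
k=2 src: inc=-0.380952, refl=-0.380952·-0.777778=0.2963; V=2.666667+-0.380952+0.296296=2.5820
k=3 load: inc=0.296296, refl=0.296296·-0.142857=-0.0423; V=2.285714+0.296296+-0.042328=2.5397
k=4 src: inc=-0.042328, refl=-0.042328·-0.777778=0.0329; V=2.582011+-0.042328+0.032922=2.5726
k=5 load: inc=0.032922, refl=0.032922·-0.142857=-0.0047; V=2.539683+0.032922+-0.004703=2.5679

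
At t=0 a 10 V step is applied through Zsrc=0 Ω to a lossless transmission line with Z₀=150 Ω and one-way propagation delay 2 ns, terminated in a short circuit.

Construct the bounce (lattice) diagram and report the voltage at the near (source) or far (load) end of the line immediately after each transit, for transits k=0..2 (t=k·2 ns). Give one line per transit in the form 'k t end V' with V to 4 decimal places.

Γ_L=-1.000000, Γ_S=-1.000000; launch V₁=10·150/150=10.000000
k=0 src: V=10.0000
k=1 load: inc=10.000000, refl=10.000000·-1.000000=-10.0000; V=0.000000+10.000000+-10.000000=0.0000
k=2 src: inc=-10.000000, refl=-10.000000·-1.000000=10.0000; V=10.000000+-10.000000+10.000000=10.0000

0 0 source 10.0000
1 2 load 0.0000
2 4 source 10.0000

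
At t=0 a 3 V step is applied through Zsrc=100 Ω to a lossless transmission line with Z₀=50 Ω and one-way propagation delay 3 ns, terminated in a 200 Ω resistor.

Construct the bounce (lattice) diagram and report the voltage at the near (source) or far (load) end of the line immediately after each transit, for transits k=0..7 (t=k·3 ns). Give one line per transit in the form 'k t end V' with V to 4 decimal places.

Γ_L=0.600000, Γ_S=0.333333; launch V₁=3·50/150=1.000000
k=0 src: V=1.0000
k=1 load: inc=1.000000, refl=1.000000·0.600000=0.6000; V=0.000000+1.000000+0.600000=1.6000
k=2 src: inc=0.600000, refl=0.600000·0.333333=0.2000; V=1.000000+0.600000+0.200000=1.8000
k=3 load: inc=0.200000, refl=0.200000·0.600000=0.1200; V=1.600000+0.200000+0.120000=1.9200
k=4 src: inc=0.120000, refl=0.120000·0.333333=0.0400; V=1.800000+0.120000+0.040000=1.9600
k=5 load: inc=0.040000, refl=0.040000·0.600000=0.0240; V=1.920000+0.040000+0.024000=1.9840
k=6 src: inc=0.024000, refl=0.024000·0.333333=0.0080; V=1.960000+0.024000+0.008000=1.9920
k=7 load: inc=0.008000, refl=0.008000·0.600000=0.0048; V=1.984000+0.008000+0.004800=1.9968

0 0 source 1.0000
1 3 load 1.6000
2 6 source 1.8000
3 9 load 1.9200
4 12 source 1.9600
5 15 load 1.9840
6 18 source 1.9920
7 21 load 1.9968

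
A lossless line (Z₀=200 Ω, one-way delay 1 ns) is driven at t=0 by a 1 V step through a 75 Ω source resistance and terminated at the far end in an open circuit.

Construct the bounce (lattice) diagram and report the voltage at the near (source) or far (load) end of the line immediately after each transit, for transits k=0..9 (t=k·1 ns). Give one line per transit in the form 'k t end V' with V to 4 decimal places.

Γ_L=1.000000, Γ_S=-0.454545; launch V₁=1·200/275=0.727273
k=0 src: V=0.7273
k=1 load: inc=0.727273, refl=0.727273·1.000000=0.7273; V=0.000000+0.727273+0.727273=1.4545
k=2 src: inc=0.727273, refl=0.727273·-0.454545=-0.3306; V=0.727273+0.727273+-0.330579=1.1240
k=3 load: inc=-0.330579, refl=-0.330579·1.000000=-0.3306; V=1.454545+-0.330579+-0.330579=0.7934
k=4 src: inc=-0.330579, refl=-0.330579·-0.454545=0.1503; V=1.123967+-0.330579+0.150263=0.9437
k=5 load: inc=0.150263, refl=0.150263·1.000000=0.1503; V=0.793388+0.150263+0.150263=1.0939
k=6 src: inc=0.150263, refl=0.150263·-0.454545=-0.0683; V=0.943651+0.150263+-0.068301=1.0256
k=7 load: inc=-0.068301, refl=-0.068301·1.000000=-0.0683; V=1.093914+-0.068301+-0.068301=0.9573
k=8 src: inc=-0.068301, refl=-0.068301·-0.454545=0.0310; V=1.025613+-0.068301+0.031046=0.9884
k=9 load: inc=0.031046, refl=0.031046·1.000000=0.0310; V=0.957312+0.031046+0.031046=1.0194

0 0 source 0.7273
1 1 load 1.4545
2 2 source 1.1240
3 3 load 0.7934
4 4 source 0.9437
5 5 load 1.0939
6 6 source 1.0256
7 7 load 0.9573
8 8 source 0.9884
9 9 load 1.0194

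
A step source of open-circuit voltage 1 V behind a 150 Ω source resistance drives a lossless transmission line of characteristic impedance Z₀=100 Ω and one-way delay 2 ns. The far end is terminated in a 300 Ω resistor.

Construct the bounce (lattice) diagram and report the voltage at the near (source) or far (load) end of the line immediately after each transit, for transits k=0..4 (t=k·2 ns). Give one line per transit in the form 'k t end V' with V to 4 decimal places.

0 0 source 0.4000
1 2 load 0.6000
2 4 source 0.6400
3 6 load 0.6600
4 8 source 0.6640

Γ_L=0.500000, Γ_S=0.200000; launch V₁=1·100/250=0.400000
k=0 src: V=0.4000
k=1 load: inc=0.400000, refl=0.400000·0.500000=0.2000; V=0.000000+0.400000+0.200000=0.6000
k=2 src: inc=0.200000, refl=0.200000·0.200000=0.0400; V=0.400000+0.200000+0.040000=0.6400
k=3 load: inc=0.040000, refl=0.040000·0.500000=0.0200; V=0.600000+0.040000+0.020000=0.6600
k=4 src: inc=0.020000, refl=0.020000·0.200000=0.0040; V=0.640000+0.020000+0.004000=0.6640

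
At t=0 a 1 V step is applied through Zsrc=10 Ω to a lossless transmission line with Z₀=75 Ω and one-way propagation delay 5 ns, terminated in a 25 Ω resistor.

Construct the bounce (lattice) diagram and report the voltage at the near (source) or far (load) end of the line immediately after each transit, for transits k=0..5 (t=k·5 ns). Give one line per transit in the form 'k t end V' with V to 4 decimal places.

0 0 source 0.8824
1 5 load 0.4412
2 10 source 0.7785
3 15 load 0.6099
4 20 source 0.7389
5 25 load 0.6744

Γ_L=-0.500000, Γ_S=-0.764706; launch V₁=1·75/85=0.882353
k=0 src: V=0.8824
k=1 load: inc=0.882353, refl=0.882353·-0.500000=-0.4412; V=0.000000+0.882353+-0.441176=0.4412
k=2 src: inc=-0.441176, refl=-0.441176·-0.764706=0.3374; V=0.882353+-0.441176+0.337370=0.7785
k=3 load: inc=0.337370, refl=0.337370·-0.500000=-0.1687; V=0.441176+0.337370+-0.168685=0.6099
k=4 src: inc=-0.168685, refl=-0.168685·-0.764706=0.1290; V=0.778547+-0.168685+0.128995=0.7389
k=5 load: inc=0.128995, refl=0.128995·-0.500000=-0.0645; V=0.609862+0.128995+-0.064497=0.6744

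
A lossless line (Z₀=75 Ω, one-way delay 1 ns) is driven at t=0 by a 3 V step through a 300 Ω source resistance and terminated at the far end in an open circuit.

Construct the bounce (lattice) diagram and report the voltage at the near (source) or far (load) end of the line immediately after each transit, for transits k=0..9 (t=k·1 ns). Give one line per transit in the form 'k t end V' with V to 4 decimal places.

Γ_L=1.000000, Γ_S=0.600000; launch V₁=3·75/375=0.600000
k=0 src: V=0.6000
k=1 load: inc=0.600000, refl=0.600000·1.000000=0.6000; V=0.000000+0.600000+0.600000=1.2000
k=2 src: inc=0.600000, refl=0.600000·0.600000=0.3600; V=0.600000+0.600000+0.360000=1.5600
k=3 load: inc=0.360000, refl=0.360000·1.000000=0.3600; V=1.200000+0.360000+0.360000=1.9200
k=4 src: inc=0.360000, refl=0.360000·0.600000=0.2160; V=1.560000+0.360000+0.216000=2.1360
k=5 load: inc=0.216000, refl=0.216000·1.000000=0.2160; V=1.920000+0.216000+0.216000=2.3520
k=6 src: inc=0.216000, refl=0.216000·0.600000=0.1296; V=2.136000+0.216000+0.129600=2.4816
k=7 load: inc=0.129600, refl=0.129600·1.000000=0.1296; V=2.352000+0.129600+0.129600=2.6112
k=8 src: inc=0.129600, refl=0.129600·0.600000=0.0778; V=2.481600+0.129600+0.077760=2.6890
k=9 load: inc=0.077760, refl=0.077760·1.000000=0.0778; V=2.611200+0.077760+0.077760=2.7667

0 0 source 0.6000
1 1 load 1.2000
2 2 source 1.5600
3 3 load 1.9200
4 4 source 2.1360
5 5 load 2.3520
6 6 source 2.4816
7 7 load 2.6112
8 8 source 2.6890
9 9 load 2.7667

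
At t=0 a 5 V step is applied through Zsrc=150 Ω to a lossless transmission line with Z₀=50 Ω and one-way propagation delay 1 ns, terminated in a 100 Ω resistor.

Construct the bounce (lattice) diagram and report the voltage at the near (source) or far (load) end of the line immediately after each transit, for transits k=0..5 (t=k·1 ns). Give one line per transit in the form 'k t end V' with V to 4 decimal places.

Γ_L=0.333333, Γ_S=0.500000; launch V₁=5·50/200=1.250000
k=0 src: V=1.2500
k=1 load: inc=1.250000, refl=1.250000·0.333333=0.4167; V=0.000000+1.250000+0.416667=1.6667
k=2 src: inc=0.416667, refl=0.416667·0.500000=0.2083; V=1.250000+0.416667+0.208333=1.8750
k=3 load: inc=0.208333, refl=0.208333·0.333333=0.0694; V=1.666667+0.208333+0.069444=1.9444
k=4 src: inc=0.069444, refl=0.069444·0.500000=0.0347; V=1.875000+0.069444+0.034722=1.9792
k=5 load: inc=0.034722, refl=0.034722·0.333333=0.0116; V=1.944444+0.034722+0.011574=1.9907

0 0 source 1.2500
1 1 load 1.6667
2 2 source 1.8750
3 3 load 1.9444
4 4 source 1.9792
5 5 load 1.9907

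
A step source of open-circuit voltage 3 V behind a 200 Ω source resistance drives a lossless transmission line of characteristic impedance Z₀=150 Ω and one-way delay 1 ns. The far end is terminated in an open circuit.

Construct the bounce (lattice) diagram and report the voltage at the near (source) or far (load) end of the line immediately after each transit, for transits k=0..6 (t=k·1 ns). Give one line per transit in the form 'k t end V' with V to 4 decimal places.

0 0 source 1.2857
1 1 load 2.5714
2 2 source 2.7551
3 3 load 2.9388
4 4 source 2.9650
5 5 load 2.9913
6 6 source 2.9950

Γ_L=1.000000, Γ_S=0.142857; launch V₁=3·150/350=1.285714
k=0 src: V=1.2857
k=1 load: inc=1.285714, refl=1.285714·1.000000=1.2857; V=0.000000+1.285714+1.285714=2.5714
k=2 src: inc=1.285714, refl=1.285714·0.142857=0.1837; V=1.285714+1.285714+0.183673=2.7551
k=3 load: inc=0.183673, refl=0.183673·1.000000=0.1837; V=2.571429+0.183673+0.183673=2.9388
k=4 src: inc=0.183673, refl=0.183673·0.142857=0.0262; V=2.755102+0.183673+0.026239=2.9650
k=5 load: inc=0.026239, refl=0.026239·1.000000=0.0262; V=2.938776+0.026239+0.026239=2.9913
k=6 src: inc=0.026239, refl=0.026239·0.142857=0.0037; V=2.965015+0.026239+0.003748=2.9950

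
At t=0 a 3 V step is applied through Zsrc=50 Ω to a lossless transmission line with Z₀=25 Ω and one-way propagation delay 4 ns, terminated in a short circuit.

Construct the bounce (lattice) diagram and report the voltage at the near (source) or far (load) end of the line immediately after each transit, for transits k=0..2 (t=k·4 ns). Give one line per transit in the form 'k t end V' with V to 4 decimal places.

0 0 source 1.0000
1 4 load 0.0000
2 8 source -0.3333

Γ_L=-1.000000, Γ_S=0.333333; launch V₁=3·25/75=1.000000
k=0 src: V=1.0000
k=1 load: inc=1.000000, refl=1.000000·-1.000000=-1.0000; V=0.000000+1.000000+-1.000000=0.0000
k=2 src: inc=-1.000000, refl=-1.000000·0.333333=-0.3333; V=1.000000+-1.000000+-0.333333=-0.3333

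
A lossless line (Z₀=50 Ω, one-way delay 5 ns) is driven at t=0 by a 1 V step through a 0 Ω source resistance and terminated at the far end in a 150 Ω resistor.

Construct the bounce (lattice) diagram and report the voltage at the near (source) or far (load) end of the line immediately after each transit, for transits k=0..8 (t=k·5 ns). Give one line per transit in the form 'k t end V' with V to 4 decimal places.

0 0 source 1.0000
1 5 load 1.5000
2 10 source 1.0000
3 15 load 0.7500
4 20 source 1.0000
5 25 load 1.1250
6 30 source 1.0000
7 35 load 0.9375
8 40 source 1.0000

Γ_L=0.500000, Γ_S=-1.000000; launch V₁=1·50/50=1.000000
k=0 src: V=1.0000
k=1 load: inc=1.000000, refl=1.000000·0.500000=0.5000; V=0.000000+1.000000+0.500000=1.5000
k=2 src: inc=0.500000, refl=0.500000·-1.000000=-0.5000; V=1.000000+0.500000+-0.500000=1.0000
k=3 load: inc=-0.500000, refl=-0.500000·0.500000=-0.2500; V=1.500000+-0.500000+-0.250000=0.7500
k=4 src: inc=-0.250000, refl=-0.250000·-1.000000=0.2500; V=1.000000+-0.250000+0.250000=1.0000
k=5 load: inc=0.250000, refl=0.250000·0.500000=0.1250; V=0.750000+0.250000+0.125000=1.1250
k=6 src: inc=0.125000, refl=0.125000·-1.000000=-0.1250; V=1.000000+0.125000+-0.125000=1.0000
k=7 load: inc=-0.125000, refl=-0.125000·0.500000=-0.0625; V=1.125000+-0.125000+-0.062500=0.9375
k=8 src: inc=-0.062500, refl=-0.062500·-1.000000=0.0625; V=1.000000+-0.062500+0.062500=1.0000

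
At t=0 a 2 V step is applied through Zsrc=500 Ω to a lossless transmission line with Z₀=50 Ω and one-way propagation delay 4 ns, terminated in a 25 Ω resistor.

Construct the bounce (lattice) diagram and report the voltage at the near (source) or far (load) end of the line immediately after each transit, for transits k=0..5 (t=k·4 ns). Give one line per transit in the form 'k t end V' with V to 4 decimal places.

Γ_L=-0.333333, Γ_S=0.818182; launch V₁=2·50/550=0.181818
k=0 src: V=0.1818
k=1 load: inc=0.181818, refl=0.181818·-0.333333=-0.0606; V=0.000000+0.181818+-0.060606=0.1212
k=2 src: inc=-0.060606, refl=-0.060606·0.818182=-0.0496; V=0.181818+-0.060606+-0.049587=0.0716
k=3 load: inc=-0.049587, refl=-0.049587·-0.333333=0.0165; V=0.121212+-0.049587+0.016529=0.0882
k=4 src: inc=0.016529, refl=0.016529·0.818182=0.0135; V=0.071625+0.016529+0.013524=0.1017
k=5 load: inc=0.013524, refl=0.013524·-0.333333=-0.0045; V=0.088154+0.013524+-0.004508=0.0972

0 0 source 0.1818
1 4 load 0.1212
2 8 source 0.0716
3 12 load 0.0882
4 16 source 0.1017
5 20 load 0.0972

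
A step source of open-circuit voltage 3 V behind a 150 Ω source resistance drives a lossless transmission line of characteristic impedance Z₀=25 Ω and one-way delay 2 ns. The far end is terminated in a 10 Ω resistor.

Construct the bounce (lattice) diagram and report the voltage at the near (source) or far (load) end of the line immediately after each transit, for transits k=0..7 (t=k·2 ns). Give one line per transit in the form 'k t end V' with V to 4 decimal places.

0 0 source 0.4286
1 2 load 0.2449
2 4 source 0.1137
3 6 load 0.1699
4 8 source 0.2101
5 10 load 0.1929
6 12 source 0.1806
7 14 load 0.1859

Γ_L=-0.428571, Γ_S=0.714286; launch V₁=3·25/175=0.428571
k=0 src: V=0.4286
k=1 load: inc=0.428571, refl=0.428571·-0.428571=-0.1837; V=0.000000+0.428571+-0.183673=0.2449
k=2 src: inc=-0.183673, refl=-0.183673·0.714286=-0.1312; V=0.428571+-0.183673+-0.131195=0.1137
k=3 load: inc=-0.131195, refl=-0.131195·-0.428571=0.0562; V=0.244898+-0.131195+0.056227=0.1699
k=4 src: inc=0.056227, refl=0.056227·0.714286=0.0402; V=0.113703+0.056227+0.040162=0.2101
k=5 load: inc=0.040162, refl=0.040162·-0.428571=-0.0172; V=0.169929+0.040162+-0.017212=0.1929
k=6 src: inc=-0.017212, refl=-0.017212·0.714286=-0.0123; V=0.210091+-0.017212+-0.012294=0.1806
k=7 load: inc=-0.012294, refl=-0.012294·-0.428571=0.0053; V=0.192879+-0.012294+0.005269=0.1859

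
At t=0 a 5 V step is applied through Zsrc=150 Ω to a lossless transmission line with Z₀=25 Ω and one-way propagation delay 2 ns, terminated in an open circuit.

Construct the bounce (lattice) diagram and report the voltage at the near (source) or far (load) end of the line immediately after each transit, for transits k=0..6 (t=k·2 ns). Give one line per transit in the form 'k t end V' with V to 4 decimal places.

Γ_L=1.000000, Γ_S=0.714286; launch V₁=5·25/175=0.714286
k=0 src: V=0.7143
k=1 load: inc=0.714286, refl=0.714286·1.000000=0.7143; V=0.000000+0.714286+0.714286=1.4286
k=2 src: inc=0.714286, refl=0.714286·0.714286=0.5102; V=0.714286+0.714286+0.510204=1.9388
k=3 load: inc=0.510204, refl=0.510204·1.000000=0.5102; V=1.428571+0.510204+0.510204=2.4490
k=4 src: inc=0.510204, refl=0.510204·0.714286=0.3644; V=1.938776+0.510204+0.364431=2.8134
k=5 load: inc=0.364431, refl=0.364431·1.000000=0.3644; V=2.448980+0.364431+0.364431=3.1778
k=6 src: inc=0.364431, refl=0.364431·0.714286=0.2603; V=2.813411+0.364431+0.260308=3.4382

0 0 source 0.7143
1 2 load 1.4286
2 4 source 1.9388
3 6 load 2.4490
4 8 source 2.8134
5 10 load 3.1778
6 12 source 3.4382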